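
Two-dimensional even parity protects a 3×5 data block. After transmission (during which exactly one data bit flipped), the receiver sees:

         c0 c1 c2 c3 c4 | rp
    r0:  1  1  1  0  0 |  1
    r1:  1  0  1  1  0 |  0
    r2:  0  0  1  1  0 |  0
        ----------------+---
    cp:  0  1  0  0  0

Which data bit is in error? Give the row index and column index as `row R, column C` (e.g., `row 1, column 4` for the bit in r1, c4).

row 1, column 2

Recompute each row's even parity and compare to rp:
  r0: data parity 1, sent rp 1 → ok
  r1: data parity 1, sent rp 0 → mismatch
  r2: data parity 0, sent rp 0 → ok
Recompute each column's even parity and compare to cp:
  c0: data parity 0, sent cp 0 → ok
  c1: data parity 1, sent cp 1 → ok
  c2: data parity 1, sent cp 0 → mismatch
  c3: data parity 0, sent cp 0 → ok
  c4: data parity 0, sent cp 0 → ok
Exactly one row (r1) and one column (c2) fail → the flipped bit is at their intersection.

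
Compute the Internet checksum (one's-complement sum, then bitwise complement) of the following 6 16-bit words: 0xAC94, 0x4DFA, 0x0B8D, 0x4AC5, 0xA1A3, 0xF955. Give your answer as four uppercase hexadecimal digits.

One's-complement addition (fold any carry out of bit 15 back into bit 0):
  0xAC94 + 0x4DFA = 0x0FA8E
  0xFA8E + 0x0B8D = 0x1061B → wrap carry → 0x061C
  0x061C + 0x4AC5 = 0x050E1
  0x50E1 + 0xA1A3 = 0x0F284
  0xF284 + 0xF955 = 0x1EBD9 → wrap carry → 0xEBDA
One's-complement sum = 0xEBDA.
Checksum = ~0xEBDA & 0xFFFF = 0x1425.

1425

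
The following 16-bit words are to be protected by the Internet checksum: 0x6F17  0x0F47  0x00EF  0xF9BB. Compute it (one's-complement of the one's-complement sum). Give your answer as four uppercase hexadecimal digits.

One's-complement addition (fold any carry out of bit 15 back into bit 0):
  0x6F17 + 0x0F47 = 0x07E5E
  0x7E5E + 0x00EF = 0x07F4D
  0x7F4D + 0xF9BB = 0x17908 → wrap carry → 0x7909
One's-complement sum = 0x7909.
Checksum = ~0x7909 & 0xFFFF = 0x86F6.

86F6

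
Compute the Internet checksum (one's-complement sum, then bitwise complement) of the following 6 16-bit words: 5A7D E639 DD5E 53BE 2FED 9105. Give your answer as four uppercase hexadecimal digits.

One's-complement addition (fold any carry out of bit 15 back into bit 0):
  0x5A7D + 0xE639 = 0x140B6 → wrap carry → 0x40B7
  0x40B7 + 0xDD5E = 0x11E15 → wrap carry → 0x1E16
  0x1E16 + 0x53BE = 0x071D4
  0x71D4 + 0x2FED = 0x0A1C1
  0xA1C1 + 0x9105 = 0x132C6 → wrap carry → 0x32C7
One's-complement sum = 0x32C7.
Checksum = ~0x32C7 & 0xFFFF = 0xCD38.

CD38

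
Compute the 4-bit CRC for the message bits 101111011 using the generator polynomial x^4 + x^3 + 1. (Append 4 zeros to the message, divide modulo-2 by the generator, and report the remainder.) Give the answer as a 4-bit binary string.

Append 4 zeros: 1011110110000. Divide by 11001 (XOR where the leading bit is 1):
  pos 0: 10111 XOR 11001 = 01110
  pos 1: 11101 XOR 11001 = 00100
  pos 3: 10001 XOR 11001 = 01000
  pos 4: 10001 XOR 11001 = 01000
  pos 5: 10000 XOR 11001 = 01001
  pos 6: 10010 XOR 11001 = 01011
  pos 7: 10110 XOR 11001 = 01111
  pos 8: 11110 XOR 11001 = 00111
Remainder (last 4 bits) = 0111. This is the CRC / FCS.

0111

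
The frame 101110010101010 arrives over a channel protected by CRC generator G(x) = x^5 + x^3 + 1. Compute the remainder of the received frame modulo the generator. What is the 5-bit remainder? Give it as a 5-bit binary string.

01111

Modulo-2 division of 101110010101010 by 101001:
  pos 0: 101110 XOR 101001 = 000111
  pos 3: 111010 XOR 101001 = 010011
  pos 4: 100111 XOR 101001 = 001110
  pos 6: 111001 XOR 101001 = 010000
  pos 7: 100000 XOR 101001 = 001001
  pos 9: 100110 XOR 101001 = 001111
Remainder = 01111 (nonzero — an error is detected).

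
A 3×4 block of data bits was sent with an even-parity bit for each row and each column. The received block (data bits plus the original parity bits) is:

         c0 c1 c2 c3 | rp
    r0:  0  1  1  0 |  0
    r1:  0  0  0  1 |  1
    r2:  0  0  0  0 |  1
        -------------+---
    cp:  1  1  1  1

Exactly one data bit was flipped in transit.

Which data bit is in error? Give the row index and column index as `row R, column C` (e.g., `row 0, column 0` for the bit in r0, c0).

row 2, column 0

Recompute each row's even parity and compare to rp:
  r0: data parity 0, sent rp 0 → ok
  r1: data parity 1, sent rp 1 → ok
  r2: data parity 0, sent rp 1 → mismatch
Recompute each column's even parity and compare to cp:
  c0: data parity 0, sent cp 1 → mismatch
  c1: data parity 1, sent cp 1 → ok
  c2: data parity 1, sent cp 1 → ok
  c3: data parity 1, sent cp 1 → ok
Exactly one row (r2) and one column (c0) fail → the flipped bit is at their intersection.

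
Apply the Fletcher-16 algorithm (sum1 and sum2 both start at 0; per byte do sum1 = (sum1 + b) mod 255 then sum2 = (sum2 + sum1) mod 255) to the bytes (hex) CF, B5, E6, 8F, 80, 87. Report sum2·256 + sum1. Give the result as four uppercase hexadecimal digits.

Running sums (mod 255):
  after byte 0 (CF): sum1=207, sum2=207
  after byte 1 (B5): sum1=133, sum2=85
  after byte 2 (E6): sum1=108, sum2=193
  after byte 3 (8F): sum1=251, sum2=189
  after byte 4 (80): sum1=124, sum2=58
  after byte 5 (87): sum1=4, sum2=62
Checksum = sum2·256 + sum1 = 62·256 + 4 = 15876 = 0x3E04.

3E04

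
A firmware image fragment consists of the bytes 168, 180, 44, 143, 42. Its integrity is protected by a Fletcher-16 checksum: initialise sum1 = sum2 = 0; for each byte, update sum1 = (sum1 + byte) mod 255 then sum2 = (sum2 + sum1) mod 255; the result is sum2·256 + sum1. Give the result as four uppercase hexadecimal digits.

Running sums (mod 255):
  after byte 0 (168): sum1=168, sum2=168
  after byte 1 (180): sum1=93, sum2=6
  after byte 2 (44): sum1=137, sum2=143
  after byte 3 (143): sum1=25, sum2=168
  after byte 4 (42): sum1=67, sum2=235
Checksum = sum2·256 + sum1 = 235·256 + 67 = 60227 = 0xEB43.

EB43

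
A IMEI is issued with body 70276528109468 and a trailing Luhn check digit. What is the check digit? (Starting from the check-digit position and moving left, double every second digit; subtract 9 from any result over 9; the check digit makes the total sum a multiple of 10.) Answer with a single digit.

Partial digits right→left: 8 6 4 9 0 1 8 2 5 6 7 2 0 7
Double every second digit counting from the check-digit position (so the 1st, 3rd, 5th, ... of the partial from the right).
  doubled (with −9 where >9): 7 8 0 7 1 5 0 → sum 28
  kept as-is: 6 9 1 2 6 2 7 → sum 33
Total = 28 + 33 = 61.
Check digit = (10 − (61 mod 10)) mod 10 = 9.

9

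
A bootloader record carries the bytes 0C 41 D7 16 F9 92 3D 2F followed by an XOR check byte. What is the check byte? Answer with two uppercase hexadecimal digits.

F5

XOR the bytes together:
  start with 0x0C
  0x0C ⊕ 0x41 = 0x4D
  0x4D ⊕ 0xD7 = 0x9A
  0x9A ⊕ 0x16 = 0x8C
  0x8C ⊕ 0xF9 = 0x75
  0x75 ⊕ 0x92 = 0xE7
  0xE7 ⊕ 0x3D = 0xDA
  0xDA ⊕ 0x2F = 0xF5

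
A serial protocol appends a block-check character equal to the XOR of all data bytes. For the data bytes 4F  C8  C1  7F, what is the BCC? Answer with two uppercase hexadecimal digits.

39

XOR the bytes together:
  start with 0x4F
  0x4F ⊕ 0xC8 = 0x87
  0x87 ⊕ 0xC1 = 0x46
  0x46 ⊕ 0x7F = 0x39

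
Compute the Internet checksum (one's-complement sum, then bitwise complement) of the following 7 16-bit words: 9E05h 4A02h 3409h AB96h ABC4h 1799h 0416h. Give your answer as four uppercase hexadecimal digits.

One's-complement addition (fold any carry out of bit 15 back into bit 0):
  0x9E05 + 0x4A02 = 0x0E807
  0xE807 + 0x3409 = 0x11C10 → wrap carry → 0x1C11
  0x1C11 + 0xAB96 = 0x0C7A7
  0xC7A7 + 0xABC4 = 0x1736B → wrap carry → 0x736C
  0x736C + 0x1799 = 0x08B05
  0x8B05 + 0x0416 = 0x08F1B
One's-complement sum = 0x8F1B.
Checksum = ~0x8F1B & 0xFFFF = 0x70E4.

70E4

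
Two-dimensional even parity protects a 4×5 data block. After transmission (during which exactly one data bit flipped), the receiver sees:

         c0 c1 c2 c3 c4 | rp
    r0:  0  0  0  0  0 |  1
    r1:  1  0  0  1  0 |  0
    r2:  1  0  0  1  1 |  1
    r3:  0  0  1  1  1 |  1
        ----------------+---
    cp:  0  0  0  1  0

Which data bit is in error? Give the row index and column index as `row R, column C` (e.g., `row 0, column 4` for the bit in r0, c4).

row 0, column 2

Recompute each row's even parity and compare to rp:
  r0: data parity 0, sent rp 1 → mismatch
  r1: data parity 0, sent rp 0 → ok
  r2: data parity 1, sent rp 1 → ok
  r3: data parity 1, sent rp 1 → ok
Recompute each column's even parity and compare to cp:
  c0: data parity 0, sent cp 0 → ok
  c1: data parity 0, sent cp 0 → ok
  c2: data parity 1, sent cp 0 → mismatch
  c3: data parity 1, sent cp 1 → ok
  c4: data parity 0, sent cp 0 → ok
Exactly one row (r0) and one column (c2) fail → the flipped bit is at their intersection.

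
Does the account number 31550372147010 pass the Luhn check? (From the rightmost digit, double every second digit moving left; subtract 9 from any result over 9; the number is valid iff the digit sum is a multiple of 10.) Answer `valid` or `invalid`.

invalid

From the right, keep odd positions and double even positions (subtract 9 from any doubled value over 9):
  doubled (positions 2,4,...): 2 5 2 5 0 1 6 → sum 21
  kept (positions 1,3,...): 0 0 4 2 3 5 1 → sum 15
Total = 36.
36 mod 10 = 6, so the number is invalid.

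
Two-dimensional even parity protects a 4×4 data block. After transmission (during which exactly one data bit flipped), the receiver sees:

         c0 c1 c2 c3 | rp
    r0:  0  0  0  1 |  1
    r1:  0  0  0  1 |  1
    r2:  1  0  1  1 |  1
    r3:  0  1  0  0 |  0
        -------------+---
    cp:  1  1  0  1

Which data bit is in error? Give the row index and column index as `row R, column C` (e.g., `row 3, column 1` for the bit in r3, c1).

row 3, column 2

Recompute each row's even parity and compare to rp:
  r0: data parity 1, sent rp 1 → ok
  r1: data parity 1, sent rp 1 → ok
  r2: data parity 1, sent rp 1 → ok
  r3: data parity 1, sent rp 0 → mismatch
Recompute each column's even parity and compare to cp:
  c0: data parity 1, sent cp 1 → ok
  c1: data parity 1, sent cp 1 → ok
  c2: data parity 1, sent cp 0 → mismatch
  c3: data parity 1, sent cp 1 → ok
Exactly one row (r3) and one column (c2) fail → the flipped bit is at their intersection.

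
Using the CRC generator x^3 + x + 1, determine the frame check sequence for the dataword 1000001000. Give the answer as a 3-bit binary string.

010

Append 3 zeros: 1000001000000. Divide by 1011 (XOR where the leading bit is 1):
  pos 0: 1000 XOR 1011 = 0011
  pos 2: 1100 XOR 1011 = 0111
  pos 3: 1111 XOR 1011 = 0100
  pos 4: 1000 XOR 1011 = 0011
  pos 6: 1100 XOR 1011 = 0111
  pos 7: 1110 XOR 1011 = 0101
  pos 8: 1010 XOR 1011 = 0001
Remainder (last 3 bits) = 010. This is the CRC / FCS.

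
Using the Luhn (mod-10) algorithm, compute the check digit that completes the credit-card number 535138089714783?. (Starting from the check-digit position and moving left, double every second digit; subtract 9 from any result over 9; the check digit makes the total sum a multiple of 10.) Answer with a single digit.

Partial digits right→left: 3 8 7 4 1 7 9 8 0 8 3 1 5 3 5
Double every second digit counting from the check-digit position (so the 1st, 3rd, 5th, ... of the partial from the right).
  doubled (with −9 where >9): 6 5 2 9 0 6 1 1 → sum 30
  kept as-is: 8 4 7 8 8 1 3 → sum 39
Total = 30 + 39 = 69.
Check digit = (10 − (69 mod 10)) mod 10 = 1.

1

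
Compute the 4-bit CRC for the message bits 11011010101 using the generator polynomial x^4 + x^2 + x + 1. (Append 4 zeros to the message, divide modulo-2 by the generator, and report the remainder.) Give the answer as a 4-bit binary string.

Append 4 zeros: 110110101010000. Divide by 10111 (XOR where the leading bit is 1):
  pos 0: 11011 XOR 10111 = 01100
  pos 1: 11000 XOR 10111 = 01111
  pos 2: 11111 XOR 10111 = 01000
  pos 3: 10000 XOR 10111 = 00111
  pos 5: 11110 XOR 10111 = 01001
  pos 6: 10011 XOR 10111 = 00100
  pos 8: 10000 XOR 10111 = 00111
  pos 10: 11100 XOR 10111 = 01011
Remainder (last 4 bits) = 1011. This is the CRC / FCS.

1011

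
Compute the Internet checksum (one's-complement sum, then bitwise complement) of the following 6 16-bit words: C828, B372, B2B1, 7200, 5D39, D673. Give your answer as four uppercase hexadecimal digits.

2C05

One's-complement addition (fold any carry out of bit 15 back into bit 0):
  0xC828 + 0xB372 = 0x17B9A → wrap carry → 0x7B9B
  0x7B9B + 0xB2B1 = 0x12E4C → wrap carry → 0x2E4D
  0x2E4D + 0x7200 = 0x0A04D
  0xA04D + 0x5D39 = 0x0FD86
  0xFD86 + 0xD673 = 0x1D3F9 → wrap carry → 0xD3FA
One's-complement sum = 0xD3FA.
Checksum = ~0xD3FA & 0xFFFF = 0x2C05.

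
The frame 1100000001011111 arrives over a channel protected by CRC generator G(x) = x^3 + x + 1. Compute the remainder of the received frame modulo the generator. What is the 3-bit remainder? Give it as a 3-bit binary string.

Modulo-2 division of 1100000001011111 by 1011:
  pos 0: 1100 XOR 1011 = 0111
  pos 1: 1110 XOR 1011 = 0101
  pos 2: 1010 XOR 1011 = 0001
  pos 5: 1000 XOR 1011 = 0011
  pos 7: 1110 XOR 1011 = 0101
  pos 8: 1011 XOR 1011 = 0000
  pos 12: 1111 XOR 1011 = 0100
Remainder = 100 (nonzero — an error is detected).

100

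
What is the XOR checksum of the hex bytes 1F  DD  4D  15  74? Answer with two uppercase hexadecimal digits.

XOR the bytes together:
  start with 0x1F
  0x1F ⊕ 0xDD = 0xC2
  0xC2 ⊕ 0x4D = 0x8F
  0x8F ⊕ 0x15 = 0x9A
  0x9A ⊕ 0x74 = 0xEE

EE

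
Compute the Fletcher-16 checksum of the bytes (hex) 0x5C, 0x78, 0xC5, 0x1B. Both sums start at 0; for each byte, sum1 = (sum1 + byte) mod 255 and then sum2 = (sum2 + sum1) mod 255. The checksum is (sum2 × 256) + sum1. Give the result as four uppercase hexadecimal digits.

81B5

Running sums (mod 255):
  after byte 0 (0x5C): sum1=92, sum2=92
  after byte 1 (0x78): sum1=212, sum2=49
  after byte 2 (0xC5): sum1=154, sum2=203
  after byte 3 (0x1B): sum1=181, sum2=129
Checksum = sum2·256 + sum1 = 129·256 + 181 = 33205 = 0x81B5.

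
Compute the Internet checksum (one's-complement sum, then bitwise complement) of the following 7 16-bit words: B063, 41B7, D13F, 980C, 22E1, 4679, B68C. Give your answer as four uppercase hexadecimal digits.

One's-complement addition (fold any carry out of bit 15 back into bit 0):
  0xB063 + 0x41B7 = 0x0F21A
  0xF21A + 0xD13F = 0x1C359 → wrap carry → 0xC35A
  0xC35A + 0x980C = 0x15B66 → wrap carry → 0x5B67
  0x5B67 + 0x22E1 = 0x07E48
  0x7E48 + 0x4679 = 0x0C4C1
  0xC4C1 + 0xB68C = 0x17B4D → wrap carry → 0x7B4E
One's-complement sum = 0x7B4E.
Checksum = ~0x7B4E & 0xFFFF = 0x84B1.

84B1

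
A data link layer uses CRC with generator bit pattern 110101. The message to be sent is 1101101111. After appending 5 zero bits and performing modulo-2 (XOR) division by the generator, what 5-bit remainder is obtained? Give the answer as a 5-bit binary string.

01001

Append 5 zeros: 110110111100000. Divide by 110101 (XOR where the leading bit is 1):
  pos 0: 110110 XOR 110101 = 000011
  pos 4: 111111 XOR 110101 = 001010
  pos 6: 101000 XOR 110101 = 011101
  pos 7: 111010 XOR 110101 = 001111
  pos 9: 111100 XOR 110101 = 001001
Remainder (last 5 bits) = 01001. This is the CRC / FCS.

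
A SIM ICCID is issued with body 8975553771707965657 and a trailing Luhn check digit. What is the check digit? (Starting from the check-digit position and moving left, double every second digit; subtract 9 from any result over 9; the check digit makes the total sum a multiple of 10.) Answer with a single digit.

9

Partial digits right→left: 7 5 6 5 6 9 7 0 7 1 7 7 3 5 5 5 7 9 8
Double every second digit counting from the check-digit position (so the 1st, 3rd, 5th, ... of the partial from the right).
  doubled (with −9 where >9): 5 3 3 5 5 5 6 1 5 7 → sum 45
  kept as-is: 5 5 9 0 1 7 5 5 9 → sum 46
Total = 45 + 46 = 91.
Check digit = (10 − (91 mod 10)) mod 10 = 9.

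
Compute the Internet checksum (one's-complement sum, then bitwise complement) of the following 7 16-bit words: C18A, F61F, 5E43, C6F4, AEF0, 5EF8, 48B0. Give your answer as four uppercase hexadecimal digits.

One's-complement addition (fold any carry out of bit 15 back into bit 0):
  0xC18A + 0xF61F = 0x1B7A9 → wrap carry → 0xB7AA
  0xB7AA + 0x5E43 = 0x115ED → wrap carry → 0x15EE
  0x15EE + 0xC6F4 = 0x0DCE2
  0xDCE2 + 0xAEF0 = 0x18BD2 → wrap carry → 0x8BD3
  0x8BD3 + 0x5EF8 = 0x0EACB
  0xEACB + 0x48B0 = 0x1337B → wrap carry → 0x337C
One's-complement sum = 0x337C.
Checksum = ~0x337C & 0xFFFF = 0xCC83.

CC83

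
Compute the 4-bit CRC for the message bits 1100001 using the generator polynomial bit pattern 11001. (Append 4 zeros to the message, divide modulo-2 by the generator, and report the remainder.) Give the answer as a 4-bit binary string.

0110

Append 4 zeros: 11000010000. Divide by 11001 (XOR where the leading bit is 1):
  pos 0: 11000 XOR 11001 = 00001
  pos 4: 10100 XOR 11001 = 01101
  pos 5: 11010 XOR 11001 = 00011
Remainder (last 4 bits) = 0110. This is the CRC / FCS.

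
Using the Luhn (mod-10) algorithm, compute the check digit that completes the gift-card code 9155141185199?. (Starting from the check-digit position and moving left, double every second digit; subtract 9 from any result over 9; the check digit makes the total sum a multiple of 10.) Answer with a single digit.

Partial digits right→left: 9 9 1 5 8 1 1 4 1 5 5 1 9
Double every second digit counting from the check-digit position (so the 1st, 3rd, 5th, ... of the partial from the right).
  doubled (with −9 where >9): 9 2 7 2 2 1 9 → sum 32
  kept as-is: 9 5 1 4 5 1 → sum 25
Total = 32 + 25 = 57.
Check digit = (10 − (57 mod 10)) mod 10 = 3.

3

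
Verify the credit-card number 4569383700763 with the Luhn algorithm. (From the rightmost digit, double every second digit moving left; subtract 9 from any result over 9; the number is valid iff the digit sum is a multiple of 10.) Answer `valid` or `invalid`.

invalid

From the right, keep odd positions and double even positions (subtract 9 from any doubled value over 9):
  doubled (positions 2,4,...): 3 0 5 7 9 1 → sum 25
  kept (positions 1,3,...): 3 7 0 3 3 6 4 → sum 26
Total = 51.
51 mod 10 = 1, so the number is invalid.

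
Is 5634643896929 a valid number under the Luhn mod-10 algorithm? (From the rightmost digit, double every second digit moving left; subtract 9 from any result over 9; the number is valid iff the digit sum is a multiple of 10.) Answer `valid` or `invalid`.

From the right, keep odd positions and double even positions (subtract 9 from any doubled value over 9):
  doubled (positions 2,4,...): 4 3 7 8 8 3 → sum 33
  kept (positions 1,3,...): 9 9 9 3 6 3 5 → sum 44
Total = 77.
77 mod 10 = 7, so the number is invalid.

invalid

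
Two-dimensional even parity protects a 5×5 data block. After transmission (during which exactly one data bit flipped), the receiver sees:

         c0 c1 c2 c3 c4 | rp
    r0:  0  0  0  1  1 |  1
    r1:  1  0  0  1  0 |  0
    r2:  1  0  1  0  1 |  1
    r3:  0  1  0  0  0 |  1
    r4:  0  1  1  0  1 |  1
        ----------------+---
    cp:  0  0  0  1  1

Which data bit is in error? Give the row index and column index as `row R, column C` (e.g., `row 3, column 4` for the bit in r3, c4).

row 0, column 3

Recompute each row's even parity and compare to rp:
  r0: data parity 0, sent rp 1 → mismatch
  r1: data parity 0, sent rp 0 → ok
  r2: data parity 1, sent rp 1 → ok
  r3: data parity 1, sent rp 1 → ok
  r4: data parity 1, sent rp 1 → ok
Recompute each column's even parity and compare to cp:
  c0: data parity 0, sent cp 0 → ok
  c1: data parity 0, sent cp 0 → ok
  c2: data parity 0, sent cp 0 → ok
  c3: data parity 0, sent cp 1 → mismatch
  c4: data parity 1, sent cp 1 → ok
Exactly one row (r0) and one column (c3) fail → the flipped bit is at their intersection.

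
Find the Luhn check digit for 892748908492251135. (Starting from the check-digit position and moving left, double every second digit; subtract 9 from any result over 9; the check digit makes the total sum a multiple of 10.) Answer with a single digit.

7

Partial digits right→left: 5 3 1 1 5 2 2 9 4 8 0 9 8 4 7 2 9 8
Double every second digit counting from the check-digit position (so the 1st, 3rd, 5th, ... of the partial from the right).
  doubled (with −9 where >9): 1 2 1 4 8 0 7 5 9 → sum 37
  kept as-is: 3 1 2 9 8 9 4 2 8 → sum 46
Total = 37 + 46 = 83.
Check digit = (10 − (83 mod 10)) mod 10 = 7.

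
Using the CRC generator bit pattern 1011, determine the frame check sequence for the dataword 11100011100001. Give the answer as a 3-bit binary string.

001

Append 3 zeros: 11100011100001000. Divide by 1011 (XOR where the leading bit is 1):
  pos 0: 1110 XOR 1011 = 0101
  pos 1: 1010 XOR 1011 = 0001
  pos 4: 1011 XOR 1011 = 0000
  pos 8: 1000 XOR 1011 = 0011
  pos 10: 1101 XOR 1011 = 0110
  pos 11: 1100 XOR 1011 = 0111
  pos 12: 1110 XOR 1011 = 0101
  pos 13: 1010 XOR 1011 = 0001
Remainder (last 3 bits) = 001. This is the CRC / FCS.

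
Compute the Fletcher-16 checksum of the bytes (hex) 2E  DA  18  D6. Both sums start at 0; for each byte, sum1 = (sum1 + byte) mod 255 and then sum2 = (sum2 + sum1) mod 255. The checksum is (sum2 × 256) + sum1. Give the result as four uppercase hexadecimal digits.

50F7

Running sums (mod 255):
  after byte 0 (2E): sum1=46, sum2=46
  after byte 1 (DA): sum1=9, sum2=55
  after byte 2 (18): sum1=33, sum2=88
  after byte 3 (D6): sum1=247, sum2=80
Checksum = sum2·256 + sum1 = 80·256 + 247 = 20727 = 0x50F7.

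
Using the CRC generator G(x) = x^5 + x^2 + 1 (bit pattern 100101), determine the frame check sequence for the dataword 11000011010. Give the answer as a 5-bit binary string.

11111

Append 5 zeros: 1100001101000000. Divide by 100101 (XOR where the leading bit is 1):
  pos 0: 110000 XOR 100101 = 010101
  pos 1: 101011 XOR 100101 = 001110
  pos 3: 111010 XOR 100101 = 011111
  pos 4: 111111 XOR 100101 = 011010
  pos 5: 110100 XOR 100101 = 010001
  pos 6: 100010 XOR 100101 = 000111
  pos 9: 111000 XOR 100101 = 011101
  pos 10: 111010 XOR 100101 = 011111
Remainder (last 5 bits) = 11111. This is the CRC / FCS.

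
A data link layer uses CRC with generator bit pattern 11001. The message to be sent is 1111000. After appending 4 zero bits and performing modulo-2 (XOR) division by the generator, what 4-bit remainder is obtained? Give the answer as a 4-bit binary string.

0110

Append 4 zeros: 11110000000. Divide by 11001 (XOR where the leading bit is 1):
  pos 0: 11110 XOR 11001 = 00111
  pos 2: 11100 XOR 11001 = 00101
  pos 4: 10100 XOR 11001 = 01101
  pos 5: 11010 XOR 11001 = 00011
Remainder (last 4 bits) = 0110. This is the CRC / FCS.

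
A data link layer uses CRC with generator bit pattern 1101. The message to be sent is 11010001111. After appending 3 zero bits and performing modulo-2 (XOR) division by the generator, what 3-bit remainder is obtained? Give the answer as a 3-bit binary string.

Append 3 zeros: 11010001111000. Divide by 1101 (XOR where the leading bit is 1):
  pos 0: 1101 XOR 1101 = 0000
  pos 7: 1111 XOR 1101 = 0010
  pos 9: 1000 XOR 1101 = 0101
  pos 10: 1010 XOR 1101 = 0111
Remainder (last 3 bits) = 111. This is the CRC / FCS.

111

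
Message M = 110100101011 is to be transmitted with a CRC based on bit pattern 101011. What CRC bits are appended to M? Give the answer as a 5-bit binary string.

Append 5 zeros: 11010010101100000. Divide by 101011 (XOR where the leading bit is 1):
  pos 0: 110100 XOR 101011 = 011111
  pos 1: 111111 XOR 101011 = 010100
  pos 2: 101000 XOR 101011 = 000011
  pos 6: 111011 XOR 101011 = 010000
  pos 7: 100000 XOR 101011 = 001011
  pos 9: 101100 XOR 101011 = 000111
Remainder (last 5 bits) = 11100. This is the CRC / FCS.

11100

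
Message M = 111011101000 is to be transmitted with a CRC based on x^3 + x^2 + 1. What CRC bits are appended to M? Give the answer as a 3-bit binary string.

001

Append 3 zeros: 111011101000000. Divide by 1101 (XOR where the leading bit is 1):
  pos 0: 1110 XOR 1101 = 0011
  pos 2: 1111 XOR 1101 = 0010
  pos 4: 1010 XOR 1101 = 0111
  pos 5: 1111 XOR 1101 = 0010
  pos 7: 1000 XOR 1101 = 0101
  pos 8: 1010 XOR 1101 = 0111
  pos 9: 1110 XOR 1101 = 0011
  pos 11: 1100 XOR 1101 = 0001
Remainder (last 3 bits) = 001. This is the CRC / FCS.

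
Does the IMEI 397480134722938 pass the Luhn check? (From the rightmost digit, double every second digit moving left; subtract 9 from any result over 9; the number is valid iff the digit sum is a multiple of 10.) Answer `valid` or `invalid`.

From the right, keep odd positions and double even positions (subtract 9 from any doubled value over 9):
  doubled (positions 2,4,...): 6 4 5 6 0 8 9 → sum 38
  kept (positions 1,3,...): 8 9 2 4 1 8 7 3 → sum 42
Total = 80.
80 mod 10 = 0, so the number is valid.

valid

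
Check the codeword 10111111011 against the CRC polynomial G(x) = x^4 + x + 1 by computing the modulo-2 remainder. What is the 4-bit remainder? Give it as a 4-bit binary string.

1011

Modulo-2 division of 10111111011 by 10011:
  pos 0: 10111 XOR 10011 = 00100
  pos 2: 10011 XOR 10011 = 00000
Remainder = 1011 (nonzero — an error is detected).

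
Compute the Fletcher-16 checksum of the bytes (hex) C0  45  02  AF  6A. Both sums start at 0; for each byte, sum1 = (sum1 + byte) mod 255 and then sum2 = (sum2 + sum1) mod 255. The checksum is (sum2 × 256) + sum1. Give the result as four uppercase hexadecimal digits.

A822

Running sums (mod 255):
  after byte 0 (C0): sum1=192, sum2=192
  after byte 1 (45): sum1=6, sum2=198
  after byte 2 (02): sum1=8, sum2=206
  after byte 3 (AF): sum1=183, sum2=134
  after byte 4 (6A): sum1=34, sum2=168
Checksum = sum2·256 + sum1 = 168·256 + 34 = 43042 = 0xA822.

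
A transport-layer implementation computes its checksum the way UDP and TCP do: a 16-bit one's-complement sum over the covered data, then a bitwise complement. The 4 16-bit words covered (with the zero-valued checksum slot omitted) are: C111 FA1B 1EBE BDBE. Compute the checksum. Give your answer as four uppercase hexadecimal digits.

One's-complement addition (fold any carry out of bit 15 back into bit 0):
  0xC111 + 0xFA1B = 0x1BB2C → wrap carry → 0xBB2D
  0xBB2D + 0x1EBE = 0x0D9EB
  0xD9EB + 0xBDBE = 0x197A9 → wrap carry → 0x97AA
One's-complement sum = 0x97AA.
Checksum = ~0x97AA & 0xFFFF = 0x6855.

6855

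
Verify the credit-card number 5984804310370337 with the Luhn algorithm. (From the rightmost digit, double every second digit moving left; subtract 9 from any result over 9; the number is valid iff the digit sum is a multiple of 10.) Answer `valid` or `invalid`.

valid

From the right, keep odd positions and double even positions (subtract 9 from any doubled value over 9):
  doubled (positions 2,4,...): 6 0 6 2 8 7 7 1 → sum 37
  kept (positions 1,3,...): 7 3 7 0 3 0 4 9 → sum 33
Total = 70.
70 mod 10 = 0, so the number is valid.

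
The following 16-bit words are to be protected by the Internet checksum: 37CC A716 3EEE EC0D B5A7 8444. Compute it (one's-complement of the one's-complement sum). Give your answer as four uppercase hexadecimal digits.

BC34

One's-complement addition (fold any carry out of bit 15 back into bit 0):
  0x37CC + 0xA716 = 0x0DEE2
  0xDEE2 + 0x3EEE = 0x11DD0 → wrap carry → 0x1DD1
  0x1DD1 + 0xEC0D = 0x109DE → wrap carry → 0x09DF
  0x09DF + 0xB5A7 = 0x0BF86
  0xBF86 + 0x8444 = 0x143CA → wrap carry → 0x43CB
One's-complement sum = 0x43CB.
Checksum = ~0x43CB & 0xFFFF = 0xBC34.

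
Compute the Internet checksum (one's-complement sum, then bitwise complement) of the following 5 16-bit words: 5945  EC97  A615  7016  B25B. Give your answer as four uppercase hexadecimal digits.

F19A

One's-complement addition (fold any carry out of bit 15 back into bit 0):
  0x5945 + 0xEC97 = 0x145DC → wrap carry → 0x45DD
  0x45DD + 0xA615 = 0x0EBF2
  0xEBF2 + 0x7016 = 0x15C08 → wrap carry → 0x5C09
  0x5C09 + 0xB25B = 0x10E64 → wrap carry → 0x0E65
One's-complement sum = 0x0E65.
Checksum = ~0x0E65 & 0xFFFF = 0xF19A.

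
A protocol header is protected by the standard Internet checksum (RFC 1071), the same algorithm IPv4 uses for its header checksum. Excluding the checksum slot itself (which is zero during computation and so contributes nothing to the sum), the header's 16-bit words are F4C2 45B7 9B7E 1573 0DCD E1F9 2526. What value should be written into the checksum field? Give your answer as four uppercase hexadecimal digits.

FFA6

One's-complement addition (fold any carry out of bit 15 back into bit 0):
  0xF4C2 + 0x45B7 = 0x13A79 → wrap carry → 0x3A7A
  0x3A7A + 0x9B7E = 0x0D5F8
  0xD5F8 + 0x1573 = 0x0EB6B
  0xEB6B + 0x0DCD = 0x0F938
  0xF938 + 0xE1F9 = 0x1DB31 → wrap carry → 0xDB32
  0xDB32 + 0x2526 = 0x10058 → wrap carry → 0x0059
One's-complement sum = 0x0059.
Checksum = ~0x0059 & 0xFFFF = 0xFFA6.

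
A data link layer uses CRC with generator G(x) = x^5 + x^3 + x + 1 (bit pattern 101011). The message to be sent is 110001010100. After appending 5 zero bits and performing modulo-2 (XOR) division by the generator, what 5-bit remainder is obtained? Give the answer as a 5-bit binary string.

Append 5 zeros: 11000101010000000. Divide by 101011 (XOR where the leading bit is 1):
  pos 0: 110001 XOR 101011 = 011010
  pos 1: 110100 XOR 101011 = 011111
  pos 2: 111111 XOR 101011 = 010100
  pos 3: 101000 XOR 101011 = 000011
  pos 7: 111000 XOR 101011 = 010011
  pos 8: 100110 XOR 101011 = 001101
  pos 10: 110100 XOR 101011 = 011111
  pos 11: 111110 XOR 101011 = 010101
Remainder (last 5 bits) = 10101. This is the CRC / FCS.

10101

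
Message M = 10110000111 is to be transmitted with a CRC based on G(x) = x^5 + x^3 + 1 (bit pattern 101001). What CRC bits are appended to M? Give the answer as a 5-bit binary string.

Append 5 zeros: 1011000011100000. Divide by 101001 (XOR where the leading bit is 1):
  pos 0: 101100 XOR 101001 = 000101
  pos 3: 101001 XOR 101001 = 000000
  pos 9: 110000 XOR 101001 = 011001
  pos 10: 110010 XOR 101001 = 011011
Remainder (last 5 bits) = 11011. This is the CRC / FCS.

11011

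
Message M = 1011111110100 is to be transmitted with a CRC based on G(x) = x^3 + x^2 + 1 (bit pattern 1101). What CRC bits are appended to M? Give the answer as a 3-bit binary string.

Append 3 zeros: 1011111110100000. Divide by 1101 (XOR where the leading bit is 1):
  pos 0: 1011 XOR 1101 = 0110
  pos 1: 1101 XOR 1101 = 0000
  pos 5: 1111 XOR 1101 = 0010
  pos 7: 1001 XOR 1101 = 0100
  pos 8: 1000 XOR 1101 = 0101
  pos 9: 1010 XOR 1101 = 0111
  pos 10: 1110 XOR 1101 = 0011
  pos 12: 1100 XOR 1101 = 0001
Remainder (last 3 bits) = 001. This is the CRC / FCS.

001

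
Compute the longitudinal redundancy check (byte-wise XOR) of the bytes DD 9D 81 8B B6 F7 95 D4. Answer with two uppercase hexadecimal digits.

XOR the bytes together:
  start with 0xDD
  0xDD ⊕ 0x9D = 0x40
  0x40 ⊕ 0x81 = 0xC1
  0xC1 ⊕ 0x8B = 0x4A
  0x4A ⊕ 0xB6 = 0xFC
  0xFC ⊕ 0xF7 = 0x0B
  0x0B ⊕ 0x95 = 0x9E
  0x9E ⊕ 0xD4 = 0x4A

4A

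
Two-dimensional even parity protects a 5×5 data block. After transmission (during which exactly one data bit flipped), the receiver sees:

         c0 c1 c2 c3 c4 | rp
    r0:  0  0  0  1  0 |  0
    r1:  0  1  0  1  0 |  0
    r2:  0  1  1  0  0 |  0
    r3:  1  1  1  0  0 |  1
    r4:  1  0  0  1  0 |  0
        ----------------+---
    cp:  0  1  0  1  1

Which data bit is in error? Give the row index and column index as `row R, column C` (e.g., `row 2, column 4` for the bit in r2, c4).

Recompute each row's even parity and compare to rp:
  r0: data parity 1, sent rp 0 → mismatch
  r1: data parity 0, sent rp 0 → ok
  r2: data parity 0, sent rp 0 → ok
  r3: data parity 1, sent rp 1 → ok
  r4: data parity 0, sent rp 0 → ok
Recompute each column's even parity and compare to cp:
  c0: data parity 0, sent cp 0 → ok
  c1: data parity 1, sent cp 1 → ok
  c2: data parity 0, sent cp 0 → ok
  c3: data parity 1, sent cp 1 → ok
  c4: data parity 0, sent cp 1 → mismatch
Exactly one row (r0) and one column (c4) fail → the flipped bit is at their intersection.

row 0, column 4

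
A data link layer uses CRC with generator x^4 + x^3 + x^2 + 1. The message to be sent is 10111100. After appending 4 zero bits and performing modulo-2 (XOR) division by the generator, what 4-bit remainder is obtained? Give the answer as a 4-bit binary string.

0100

Append 4 zeros: 101111000000. Divide by 11101 (XOR where the leading bit is 1):
  pos 0: 10111 XOR 11101 = 01010
  pos 1: 10101 XOR 11101 = 01000
  pos 2: 10000 XOR 11101 = 01101
  pos 3: 11010 XOR 11101 = 00111
  pos 5: 11100 XOR 11101 = 00001
Remainder (last 4 bits) = 0100. This is the CRC / FCS.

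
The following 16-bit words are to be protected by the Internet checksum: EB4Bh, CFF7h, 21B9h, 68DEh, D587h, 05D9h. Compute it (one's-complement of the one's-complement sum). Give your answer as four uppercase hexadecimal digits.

One's-complement addition (fold any carry out of bit 15 back into bit 0):
  0xEB4B + 0xCFF7 = 0x1BB42 → wrap carry → 0xBB43
  0xBB43 + 0x21B9 = 0x0DCFC
  0xDCFC + 0x68DE = 0x145DA → wrap carry → 0x45DB
  0x45DB + 0xD587 = 0x11B62 → wrap carry → 0x1B63
  0x1B63 + 0x05D9 = 0x0213C
One's-complement sum = 0x213C.
Checksum = ~0x213C & 0xFFFF = 0xDEC3.

DEC3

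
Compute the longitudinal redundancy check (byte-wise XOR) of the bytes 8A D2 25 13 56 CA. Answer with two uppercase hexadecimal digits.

XOR the bytes together:
  start with 0x8A
  0x8A ⊕ 0xD2 = 0x58
  0x58 ⊕ 0x25 = 0x7D
  0x7D ⊕ 0x13 = 0x6E
  0x6E ⊕ 0x56 = 0x38
  0x38 ⊕ 0xCA = 0xF2

F2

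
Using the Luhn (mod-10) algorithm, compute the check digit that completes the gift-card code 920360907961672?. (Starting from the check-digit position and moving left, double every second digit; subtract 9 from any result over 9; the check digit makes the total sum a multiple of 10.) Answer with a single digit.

Partial digits right→left: 2 7 6 1 6 9 7 0 9 0 6 3 0 2 9
Double every second digit counting from the check-digit position (so the 1st, 3rd, 5th, ... of the partial from the right).
  doubled (with −9 where >9): 4 3 3 5 9 3 0 9 → sum 36
  kept as-is: 7 1 9 0 0 3 2 → sum 22
Total = 36 + 22 = 58.
Check digit = (10 − (58 mod 10)) mod 10 = 2.

2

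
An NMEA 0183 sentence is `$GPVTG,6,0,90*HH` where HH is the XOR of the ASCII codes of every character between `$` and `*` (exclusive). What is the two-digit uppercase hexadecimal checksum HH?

71

XOR the ASCII codes of the payload characters:
  'G' = 0x47 → acc = 0x47
  'P' = 0x50 → acc = 0x17
  'V' = 0x56 → acc = 0x41
  'T' = 0x54 → acc = 0x15
  'G' = 0x47 → acc = 0x52
  ',' = 0x2C → acc = 0x7E
  '6' = 0x36 → acc = 0x48
  ',' = 0x2C → acc = 0x64
  '0' = 0x30 → acc = 0x54
  ',' = 0x2C → acc = 0x78
  '9' = 0x39 → acc = 0x41
  '0' = 0x30 → acc = 0x71
Checksum = 0x71.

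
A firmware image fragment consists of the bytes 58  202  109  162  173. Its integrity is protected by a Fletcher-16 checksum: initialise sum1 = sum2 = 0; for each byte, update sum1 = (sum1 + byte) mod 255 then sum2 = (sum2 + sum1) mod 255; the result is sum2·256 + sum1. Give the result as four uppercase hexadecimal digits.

Running sums (mod 255):
  after byte 0 (58): sum1=58, sum2=58
  after byte 1 (202): sum1=5, sum2=63
  after byte 2 (109): sum1=114, sum2=177
  after byte 3 (162): sum1=21, sum2=198
  after byte 4 (173): sum1=194, sum2=137
Checksum = sum2·256 + sum1 = 137·256 + 194 = 35266 = 0x89C2.

89C2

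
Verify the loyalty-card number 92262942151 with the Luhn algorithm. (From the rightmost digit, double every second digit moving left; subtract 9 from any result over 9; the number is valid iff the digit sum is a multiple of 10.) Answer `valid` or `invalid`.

From the right, keep odd positions and double even positions (subtract 9 from any doubled value over 9):
  doubled (positions 2,4,...): 1 4 9 3 4 → sum 21
  kept (positions 1,3,...): 1 1 4 2 2 9 → sum 19
Total = 40.
40 mod 10 = 0, so the number is valid.

valid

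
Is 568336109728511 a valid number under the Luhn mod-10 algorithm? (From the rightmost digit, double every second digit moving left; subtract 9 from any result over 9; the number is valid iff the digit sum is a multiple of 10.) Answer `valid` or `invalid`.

From the right, keep odd positions and double even positions (subtract 9 from any doubled value over 9):
  doubled (positions 2,4,...): 2 7 5 0 3 6 3 → sum 26
  kept (positions 1,3,...): 1 5 2 9 1 3 8 5 → sum 34
Total = 60.
60 mod 10 = 0, so the number is valid.

valid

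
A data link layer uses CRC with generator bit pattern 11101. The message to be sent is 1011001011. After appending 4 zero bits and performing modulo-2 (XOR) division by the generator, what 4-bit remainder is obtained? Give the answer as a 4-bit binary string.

Append 4 zeros: 10110010110000. Divide by 11101 (XOR where the leading bit is 1):
  pos 0: 10110 XOR 11101 = 01011
  pos 1: 10110 XOR 11101 = 01011
  pos 2: 10111 XOR 11101 = 01010
  pos 3: 10100 XOR 11101 = 01001
  pos 4: 10011 XOR 11101 = 01110
  pos 5: 11101 XOR 11101 = 00000
Remainder (last 4 bits) = 0000. This is the CRC / FCS.

0000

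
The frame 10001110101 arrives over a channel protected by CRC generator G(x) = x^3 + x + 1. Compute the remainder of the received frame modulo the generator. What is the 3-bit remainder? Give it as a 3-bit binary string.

010

Modulo-2 division of 10001110101 by 1011:
  pos 0: 1000 XOR 1011 = 0011
  pos 2: 1111 XOR 1011 = 0100
  pos 3: 1001 XOR 1011 = 0010
  pos 5: 1001 XOR 1011 = 0010
  pos 7: 1001 XOR 1011 = 0010
Remainder = 010 (nonzero — an error is detected).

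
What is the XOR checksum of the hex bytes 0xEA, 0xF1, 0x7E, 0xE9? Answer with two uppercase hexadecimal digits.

XOR the bytes together:
  start with 0xEA
  0xEA ⊕ 0xF1 = 0x1B
  0x1B ⊕ 0x7E = 0x65
  0x65 ⊕ 0xE9 = 0x8C

8C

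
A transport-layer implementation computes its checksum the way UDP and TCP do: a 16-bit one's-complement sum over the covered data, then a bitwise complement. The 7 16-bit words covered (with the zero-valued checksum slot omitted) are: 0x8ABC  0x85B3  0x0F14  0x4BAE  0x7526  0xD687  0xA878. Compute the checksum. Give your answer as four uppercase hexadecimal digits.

A0A6

One's-complement addition (fold any carry out of bit 15 back into bit 0):
  0x8ABC + 0x85B3 = 0x1106F → wrap carry → 0x1070
  0x1070 + 0x0F14 = 0x01F84
  0x1F84 + 0x4BAE = 0x06B32
  0x6B32 + 0x7526 = 0x0E058
  0xE058 + 0xD687 = 0x1B6DF → wrap carry → 0xB6E0
  0xB6E0 + 0xA878 = 0x15F58 → wrap carry → 0x5F59
One's-complement sum = 0x5F59.
Checksum = ~0x5F59 & 0xFFFF = 0xA0A6.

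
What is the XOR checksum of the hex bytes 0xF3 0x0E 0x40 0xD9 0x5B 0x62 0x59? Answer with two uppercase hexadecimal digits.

04

XOR the bytes together:
  start with 0xF3
  0xF3 ⊕ 0x0E = 0xFD
  0xFD ⊕ 0x40 = 0xBD
  0xBD ⊕ 0xD9 = 0x64
  0x64 ⊕ 0x5B = 0x3F
  0x3F ⊕ 0x62 = 0x5D
  0x5D ⊕ 0x59 = 0x04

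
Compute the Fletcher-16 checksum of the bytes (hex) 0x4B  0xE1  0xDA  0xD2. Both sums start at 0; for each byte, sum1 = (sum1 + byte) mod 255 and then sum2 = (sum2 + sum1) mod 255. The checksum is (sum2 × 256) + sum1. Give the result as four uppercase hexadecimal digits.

5BDA

Running sums (mod 255):
  after byte 0 (0x4B): sum1=75, sum2=75
  after byte 1 (0xE1): sum1=45, sum2=120
  after byte 2 (0xDA): sum1=8, sum2=128
  after byte 3 (0xD2): sum1=218, sum2=91
Checksum = sum2·256 + sum1 = 91·256 + 218 = 23514 = 0x5BDA.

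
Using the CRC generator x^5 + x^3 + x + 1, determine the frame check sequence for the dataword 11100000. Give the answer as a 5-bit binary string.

Append 5 zeros: 1110000000000. Divide by 101011 (XOR where the leading bit is 1):
  pos 0: 111000 XOR 101011 = 010011
  pos 1: 100110 XOR 101011 = 001101
  pos 3: 110100 XOR 101011 = 011111
  pos 4: 111110 XOR 101011 = 010101
  pos 5: 101010 XOR 101011 = 000001
Remainder (last 5 bits) = 00100. This is the CRC / FCS.

00100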